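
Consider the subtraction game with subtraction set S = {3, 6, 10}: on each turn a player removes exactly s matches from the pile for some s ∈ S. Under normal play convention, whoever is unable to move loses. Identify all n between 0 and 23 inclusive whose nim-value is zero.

0, 1, 2, 9, 13, 14, 18, 22

G(0) = 0
G(1) = mex{} = 0
G(2) = mex{} = 0
G(3) = mex{0} = 1
G(4) = mex{0} = 1
G(5) = mex{0} = 1
G(6) = mex{1,0} = 2
G(7) = mex{1,0} = 2
G(8) = mex{1,0} = 2
G(9) = mex{2,1} = 0
G(10) = mex{2,1,0} = 3
G(11) = mex{2,1,0} = 3
G(12) = mex{0,2,0} = 1
G(13) = mex{3,2,1} = 0
G(14) = mex{3,2,1} = 0
G(15) = mex{1,0,1} = 2
G(16) = mex{0,3,2} = 1
G(17) = mex{0,3,2} = 1
G(18) = mex{2,1,2} = 0
G(19) = mex{1,0,0} = 2
G(20) = mex{1,0,3} = 2
G(21) = mex{0,2,3} = 1
G(22) = mex{2,1,1} = 0
G(23) = mex{2,1,0} = 3
P-positions are exactly the n with G(n) = 0.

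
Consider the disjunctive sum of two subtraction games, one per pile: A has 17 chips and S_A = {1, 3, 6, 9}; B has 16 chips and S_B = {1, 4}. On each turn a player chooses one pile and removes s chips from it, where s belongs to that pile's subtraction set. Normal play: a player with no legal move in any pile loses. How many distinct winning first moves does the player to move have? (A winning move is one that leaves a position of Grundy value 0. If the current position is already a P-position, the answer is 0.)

0

Pile A, S = {1, 3, 6, 9}:
G(0) = 0
G(1) = mex{0} = 1
G(2) = mex{1} = 0
G(3) = mex{0,0} = 1
G(4) = mex{1,1} = 0
G(5) = mex{0,0} = 1
G(6) = mex{1,1,0} = 2
G(7) = mex{2,0,1} = 3
G(8) = mex{3,1,0} = 2
G(9) = mex{2,2,1,0} = 3
G(10) = mex{3,3,0,1} = 2
G(11) = mex{2,2,1,0} = 3
G(12) = mex{3,3,2,1} = 0
G(13) = mex{0,2,3,0} = 1
G(14) = mex{1,3,2,1} = 0
G(15) = mex{0,0,3,2} = 1
G(16) = mex{1,1,2,3} = 0
G(17) = mex{0,0,3,2} = 1
G_A(17) = 1.
Pile B, S = {1, 4}:
n :  0  1  2  3  4  5  6  7  8  9 10 11 12 13 14 15 16
G :  0  1  0  1  2  0  1  0  1  2  0  1  0  1  2  0  1
G_B(16) = 1.
Combined Grundy value = 1 ⊕ 1 = 0.
A winning move leaves total XOR = 0, i.e. changes one component's Grundy value g to g ⊕ X where X is the current total.
Pile A: target g' = 1⊕0 = 1, but every legal move changes the Grundy value (mex property), so 0 moves.
Pile B: target g' = 1⊕0 = 1, but every legal move changes the Grundy value (mex property), so 0 moves.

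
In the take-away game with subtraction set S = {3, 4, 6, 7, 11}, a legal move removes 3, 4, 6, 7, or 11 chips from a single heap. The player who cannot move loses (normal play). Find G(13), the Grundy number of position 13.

n :  0  1  2  3  4  5  6  7  8  9 10 11 12 13
G :  0  0  0  1  1  1  2  2  2  3  0  3  4  1

1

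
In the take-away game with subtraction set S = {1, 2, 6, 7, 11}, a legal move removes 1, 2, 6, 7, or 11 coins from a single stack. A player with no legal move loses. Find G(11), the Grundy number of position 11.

n :  0  1  2  3  4  5  6  7  8  9 10 11
G :  0  1  2  0  1  2  3  4  0  1  2  3

3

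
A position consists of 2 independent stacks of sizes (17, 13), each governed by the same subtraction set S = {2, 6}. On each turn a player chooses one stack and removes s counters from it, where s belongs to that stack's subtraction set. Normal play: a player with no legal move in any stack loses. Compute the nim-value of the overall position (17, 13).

0

All stacks use S = {2, 6}:
n :  0  1  2  3  4  5  6  7  8  9 10 11 12 13 14 15 16 17
G :  0  0  1  1  0  0  1  1  0  0  1  1  0  0  1  1  0  0
Stack A: G(17) = 0.
Stack B: G(13) = 0.
Combined Grundy value = 0 ⊕ 0 = 0.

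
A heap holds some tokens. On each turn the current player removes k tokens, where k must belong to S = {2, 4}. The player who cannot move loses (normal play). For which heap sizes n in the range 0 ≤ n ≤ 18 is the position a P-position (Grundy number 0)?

0, 1, 6, 7, 12, 13, 18

n :  0  1  2  3  4  5  6  7  8  9 10 11 12 13 14 15 16 17 18
G :  0  0  1  1  2  2  0  0  1  1  2  2  0  0  1  1  2  2  0
P-positions are exactly the n with G(n) = 0.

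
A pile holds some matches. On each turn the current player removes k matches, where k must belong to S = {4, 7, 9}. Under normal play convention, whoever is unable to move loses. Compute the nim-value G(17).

G(0) = 0
G(1) = mex{} = 0
G(2) = mex{} = 0
G(3) = mex{} = 0
G(4) = mex{0} = 1
G(5) = mex{0} = 1
G(6) = mex{0} = 1
G(7) = mex{0,0} = 1
G(8) = mex{1,0} = 2
G(9) = mex{1,0,0} = 2
G(10) = mex{1,0,0} = 2
G(11) = mex{1,1,0} = 2
G(12) = mex{2,1,0} = 3
G(13) = mex{2,1,1} = 0
G(14) = mex{2,1,1} = 0
G(15) = mex{2,2,1} = 0
G(16) = mex{3,2,1} = 0
G(17) = mex{0,2,2} = 1

1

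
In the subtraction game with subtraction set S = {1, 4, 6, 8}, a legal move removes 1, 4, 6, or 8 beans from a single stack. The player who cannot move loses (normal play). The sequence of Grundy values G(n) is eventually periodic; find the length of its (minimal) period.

12

G(0) = 0
G(1) = mex{0} = 1
G(2) = mex{1} = 0
G(3) = mex{0} = 1
G(4) = mex{1,0} = 2
G(5) = mex{2,1} = 0
G(6) = mex{0,0,0} = 1
G(7) = mex{1,1,1} = 0
G(8) = mex{0,2,0,0} = 1
G(9) = mex{1,0,1,1} = 2
G(10) = mex{2,1,2,0} = 3
G(11) = mex{3,0,0,1} = 2
G(12) = mex{2,1,1,2} = 0
G(13) = mex{0,2,0,0} = 1
G(14) = mex{1,3,1,1} = 0
G(15) = mex{0,2,2,0} = 1
G(16) = mex{1,0,3,1} = 2
G(17) = mex{2,1,2,2} = 0
G(18) = mex{0,0,0,3} = 1
G(19) = mex{1,1,1,2} = 0
G(20) = mex{0,2,0,0} = 1
G(21) = mex{1,0,1,1} = 2
G(22) = mex{2,1,2,0} = 3
G(23) = mex{3,0,0,1} = 2
G(24) = mex{2,1,1,2} = 0
G(25) = mex{0,2,0,0} = 1
G(n+12) = G(n) holds for n = 0,…,7 (a full window of length max(S) = 8), so the sequence is purely periodic with period 12.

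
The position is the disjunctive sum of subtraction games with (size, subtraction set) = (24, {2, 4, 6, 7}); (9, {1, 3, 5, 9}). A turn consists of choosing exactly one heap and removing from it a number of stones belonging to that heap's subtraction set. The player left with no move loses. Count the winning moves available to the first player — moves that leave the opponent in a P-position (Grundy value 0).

1

Heap A, S = {2, 4, 6, 7}:
n :  0  1  2  3  4  5  6  7  8  9 10 11 12 13 14 15 16 17 18 19 20 21 22 23 24
G :  0  0  1  1  2  2  3  3  4  0  0  1  1  2  2  3  3  4  0  0  1  1  2  2  3
G_A(24) = 3.
Heap B, S = {1, 3, 5, 9}:
G(0) = 0
G(1) = mex{0} = 1
G(2) = mex{1} = 0
G(3) = mex{0,0} = 1
G(4) = mex{1,1} = 0
G(5) = mex{0,0,0} = 1
G(6) = mex{1,1,1} = 0
G(7) = mex{0,0,0} = 1
G(8) = mex{1,1,1} = 0
G(9) = mex{0,0,0,0} = 1
G_B(9) = 1.
Combined Grundy value = 3 ⊕ 1 = 2.
A winning move leaves total XOR = 0, i.e. changes one component's Grundy value g to g ⊕ X where X is the current total.
Heap A: need g' = 3⊕2 = 1. Options: 24−2→G=2, 24−4→G=1, 24−6→G=0, 24−7→G=4. Hits: 1.
Heap B: need g' = 1⊕2 = 3. Options: 9−1→G=0, 9−3→G=0, 9−5→G=0, 9−9→G=0. Hits: 0.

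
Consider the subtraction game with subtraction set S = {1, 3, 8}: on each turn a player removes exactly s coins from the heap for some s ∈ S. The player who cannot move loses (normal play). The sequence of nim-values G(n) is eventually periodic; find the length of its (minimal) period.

11

n :  0  1  2  3  4  5  6  7  8  9 10 11 12 13 14 15 16 17 18 19 20 21 22 23
G :  0  1  0  1  0  1  0  1  2  3  2  0  1  0  1  0  1  0  1  2  3  2  0  1
G(n+11) = G(n) holds for n = 0,…,7 (a full window of length max(S) = 8), so the sequence is purely periodic with period 11.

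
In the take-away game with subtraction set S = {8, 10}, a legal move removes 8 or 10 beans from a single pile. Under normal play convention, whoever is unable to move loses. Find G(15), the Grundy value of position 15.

G(0) = 0
G(1) = mex{} = 0
G(2) = mex{} = 0
G(3) = mex{} = 0
G(4) = mex{} = 0
G(5) = mex{} = 0
G(6) = mex{} = 0
G(7) = mex{} = 0
G(8) = mex{0} = 1
G(9) = mex{0} = 1
G(10) = mex{0,0} = 1
G(11) = mex{0,0} = 1
G(12) = mex{0,0} = 1
G(13) = mex{0,0} = 1
G(14) = mex{0,0} = 1
G(15) = mex{0,0} = 1

1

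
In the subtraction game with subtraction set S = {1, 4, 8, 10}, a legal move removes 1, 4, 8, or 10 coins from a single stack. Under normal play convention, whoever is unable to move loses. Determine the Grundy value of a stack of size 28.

n :  0  1  2  3  4  5  6  7  8  9 10 11 12 13 14 15 16 17 18 19 20 21 22 23 24 25 26 27 28
G :  0  1  0  1  2  0  1  0  1  2  3  2  3  4  0  1  0  1  2  0  1  0  1  2  3  2  3  4  0

0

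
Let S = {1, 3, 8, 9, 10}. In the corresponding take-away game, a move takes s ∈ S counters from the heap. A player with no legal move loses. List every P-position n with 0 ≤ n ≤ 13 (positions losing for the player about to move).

G(0) = 0
G(1) = mex{0} = 1
G(2) = mex{1} = 0
G(3) = mex{0,0} = 1
G(4) = mex{1,1} = 0
G(5) = mex{0,0} = 1
G(6) = mex{1,1} = 0
G(7) = mex{0,0} = 1
G(8) = mex{1,1,0} = 2
G(9) = mex{2,0,1,0} = 3
G(10) = mex{3,1,0,1,0} = 2
G(11) = mex{2,2,1,0,1} = 3
G(12) = mex{3,3,0,1,0} = 2
G(13) = mex{2,2,1,0,1} = 3
P-positions are exactly the n with G(n) = 0.

0, 2, 4, 6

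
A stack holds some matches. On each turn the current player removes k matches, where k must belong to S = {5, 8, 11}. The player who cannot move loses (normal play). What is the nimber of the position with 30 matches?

2

n :  0  1  2  3  4  5  6  7  8  9 10 11 12 13 14 15 16 17 18 19 20 21 22 23 24 25 26 27 28 29 30
G :  0  0  0  0  0  1  1  1  1  1  2  2  2  2  2  3  0  0  0  0  0  1  1  1  1  1  2  2  2  2  2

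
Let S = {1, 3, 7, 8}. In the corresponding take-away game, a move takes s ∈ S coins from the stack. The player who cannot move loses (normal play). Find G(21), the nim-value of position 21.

0

G(0) = 0
G(1) = mex{0} = 1
G(2) = mex{1} = 0
G(3) = mex{0,0} = 1
G(4) = mex{1,1} = 0
G(5) = mex{0,0} = 1
G(6) = mex{1,1} = 0
G(7) = mex{0,0,0} = 1
G(8) = mex{1,1,1,0} = 2
G(9) = mex{2,0,0,1} = 3
G(10) = mex{3,1,1,0} = 2
G(11) = mex{2,2,0,1} = 3
G(12) = mex{3,3,1,0} = 2
G(13) = mex{2,2,0,1} = 3
G(14) = mex{3,3,1,0} = 2
G(15) = mex{2,2,2,1} = 0
G(16) = mex{0,3,3,2} = 1
G(17) = mex{1,2,2,3} = 0
G(18) = mex{0,0,3,2} = 1
G(19) = mex{1,1,2,3} = 0
G(20) = mex{0,0,3,2} = 1
G(21) = mex{1,1,2,3} = 0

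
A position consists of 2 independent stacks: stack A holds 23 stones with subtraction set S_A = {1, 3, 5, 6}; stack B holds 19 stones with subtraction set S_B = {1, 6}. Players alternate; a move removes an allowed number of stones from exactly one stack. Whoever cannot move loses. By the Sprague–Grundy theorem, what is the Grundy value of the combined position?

0

Stack A, S = {1, 3, 5, 6}:
n :  0  1  2  3  4  5  6  7  8  9 10 11 12 13 14 15 16 17 18 19 20 21 22 23
G :  0  1  0  1  0  1  2  3  2  3  2  0  1  0  1  0  1  2  3  2  3  2  0  1
G_A(23) = 1.
Stack B, S = {1, 6}:
G(0) = 0
G(1) = mex{0} = 1
G(2) = mex{1} = 0
G(3) = mex{0} = 1
G(4) = mex{1} = 0
G(5) = mex{0} = 1
G(6) = mex{1,0} = 2
G(7) = mex{2,1} = 0
G(8) = mex{0,0} = 1
G(9) = mex{1,1} = 0
G(10) = mex{0,0} = 1
G(11) = mex{1,1} = 0
G(12) = mex{0,2} = 1
G(13) = mex{1,0} = 2
G(14) = mex{2,1} = 0
G(15) = mex{0,0} = 1
G(16) = mex{1,1} = 0
G(17) = mex{0,0} = 1
G(18) = mex{1,1} = 0
G(19) = mex{0,2} = 1
G_B(19) = 1.
Combined Grundy value = 1 ⊕ 1 = 0.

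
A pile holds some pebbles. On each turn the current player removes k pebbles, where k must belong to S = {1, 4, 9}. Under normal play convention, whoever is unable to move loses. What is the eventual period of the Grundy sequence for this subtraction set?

5

n :  0  1  2  3  4  5  6  7  8  9 10 11 12 13 14 15
G :  0  1  0  1  2  0  1  0  1  2  0  1  0  1  2  0
G(n+5) = G(n) holds for n = 0,…,8 (a full window of length max(S) = 9), so the sequence is purely periodic with period 5.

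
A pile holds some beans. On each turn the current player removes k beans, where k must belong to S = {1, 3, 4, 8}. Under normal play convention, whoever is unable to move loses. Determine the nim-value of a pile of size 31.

1

G(0) = 0
G(1) = mex{0} = 1
G(2) = mex{1} = 0
G(3) = mex{0,0} = 1
G(4) = mex{1,1,0} = 2
G(5) = mex{2,0,1} = 3
G(6) = mex{3,1,0} = 2
G(7) = mex{2,2,1} = 0
G(8) = mex{0,3,2,0} = 1
G(9) = mex{1,2,3,1} = 0
G(10) = mex{0,0,2,0} = 1
G(11) = mex{1,1,0,1} = 2
G(12) = mex{2,0,1,2} = 3
G(13) = mex{3,1,0,3} = 2
G(14) = mex{2,2,1,2} = 0
G(15) = mex{0,3,2,0} = 1
G(16) = mex{1,2,3,1} = 0
G(17) = mex{0,0,2,0} = 1
G(18) = mex{1,1,0,1} = 2
G(19) = mex{2,0,1,2} = 3
G(20) = mex{3,1,0,3} = 2
G(21) = mex{2,2,1,2} = 0
G(22) = mex{0,3,2,0} = 1
G(23) = mex{1,2,3,1} = 0
G(24) = mex{0,0,2,0} = 1
G(25) = mex{1,1,0,1} = 2
G(26) = mex{2,0,1,2} = 3
G(27) = mex{3,1,0,3} = 2
G(28) = mex{2,2,1,2} = 0
G(29) = mex{0,3,2,0} = 1
G(30) = mex{1,2,3,1} = 0
G(31) = mex{0,0,2,0} = 1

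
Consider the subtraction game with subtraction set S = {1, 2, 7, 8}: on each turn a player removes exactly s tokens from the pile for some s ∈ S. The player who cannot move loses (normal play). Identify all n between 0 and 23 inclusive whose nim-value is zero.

G(0) = 0
G(1) = mex{0} = 1
G(2) = mex{1,0} = 2
G(3) = mex{2,1} = 0
G(4) = mex{0,2} = 1
G(5) = mex{1,0} = 2
G(6) = mex{2,1} = 0
G(7) = mex{0,2,0} = 1
G(8) = mex{1,0,1,0} = 2
G(9) = mex{2,1,2,1} = 0
G(10) = mex{0,2,0,2} = 1
G(11) = mex{1,0,1,0} = 2
G(12) = mex{2,1,2,1} = 0
G(13) = mex{0,2,0,2} = 1
G(14) = mex{1,0,1,0} = 2
G(15) = mex{2,1,2,1} = 0
G(16) = mex{0,2,0,2} = 1
G(17) = mex{1,0,1,0} = 2
G(18) = mex{2,1,2,1} = 0
G(19) = mex{0,2,0,2} = 1
G(20) = mex{1,0,1,0} = 2
G(21) = mex{2,1,2,1} = 0
G(22) = mex{0,2,0,2} = 1
G(23) = mex{1,0,1,0} = 2
P-positions are exactly the n with G(n) = 0.

0, 3, 6, 9, 12, 15, 18, 21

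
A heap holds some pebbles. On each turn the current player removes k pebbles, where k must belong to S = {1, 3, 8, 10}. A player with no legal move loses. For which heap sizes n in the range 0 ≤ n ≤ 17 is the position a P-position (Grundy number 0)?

0, 2, 4, 6, 11, 13, 15, 17

G(0) = 0
G(1) = mex{0} = 1
G(2) = mex{1} = 0
G(3) = mex{0,0} = 1
G(4) = mex{1,1} = 0
G(5) = mex{0,0} = 1
G(6) = mex{1,1} = 0
G(7) = mex{0,0} = 1
G(8) = mex{1,1,0} = 2
G(9) = mex{2,0,1} = 3
G(10) = mex{3,1,0,0} = 2
G(11) = mex{2,2,1,1} = 0
G(12) = mex{0,3,0,0} = 1
G(13) = mex{1,2,1,1} = 0
G(14) = mex{0,0,0,0} = 1
G(15) = mex{1,1,1,1} = 0
G(16) = mex{0,0,2,0} = 1
G(17) = mex{1,1,3,1} = 0
P-positions are exactly the n with G(n) = 0.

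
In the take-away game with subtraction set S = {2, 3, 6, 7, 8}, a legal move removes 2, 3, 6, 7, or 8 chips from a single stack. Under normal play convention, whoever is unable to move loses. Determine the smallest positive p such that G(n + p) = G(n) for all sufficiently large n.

14

n :  0  1  2  3  4  5  6  7  8  9 10 11 12 13 14 15 16 17 18 19 20 21 22 23 24 25 26 27 28 29
G :  0  0  1  1  2  0  3  1  2  2  0  3  1  2  0  0  1  1  2  0  3  1  2  2  0  3  1  2  0  0
G(n+14) = G(n) holds for n = 0,…,7 (a full window of length max(S) = 8), so the sequence is purely periodic with period 14.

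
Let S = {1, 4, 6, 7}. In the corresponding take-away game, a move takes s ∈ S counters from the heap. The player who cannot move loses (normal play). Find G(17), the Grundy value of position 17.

G(0) = 0
G(1) = mex{0} = 1
G(2) = mex{1} = 0
G(3) = mex{0} = 1
G(4) = mex{1,0} = 2
G(5) = mex{2,1} = 0
G(6) = mex{0,0,0} = 1
G(7) = mex{1,1,1,0} = 2
G(8) = mex{2,2,0,1} = 3
G(9) = mex{3,0,1,0} = 2
G(10) = mex{2,1,2,1} = 0
G(11) = mex{0,2,0,2} = 1
G(12) = mex{1,3,1,0} = 2
G(13) = mex{2,2,2,1} = 0
G(14) = mex{0,0,3,2} = 1
G(15) = mex{1,1,2,3} = 0
G(16) = mex{0,2,0,2} = 1
G(17) = mex{1,0,1,0} = 2

2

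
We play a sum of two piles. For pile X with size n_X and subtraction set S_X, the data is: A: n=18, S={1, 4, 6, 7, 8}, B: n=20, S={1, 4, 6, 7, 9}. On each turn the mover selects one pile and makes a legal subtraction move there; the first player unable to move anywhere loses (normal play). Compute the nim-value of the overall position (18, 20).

0

Pile A, S = {1, 4, 6, 7, 8}:
n :  0  1  2  3  4  5  6  7  8  9 10 11 12 13 14 15 16 17 18
G :  0  1  0  1  2  0  1  2  3  2  3  4  5  3  0  1  0  1  2
G_A(18) = 2.
Pile B, S = {1, 4, 6, 7, 9}:
G(0) = 0
G(1) = mex{0} = 1
G(2) = mex{1} = 0
G(3) = mex{0} = 1
G(4) = mex{1,0} = 2
G(5) = mex{2,1} = 0
G(6) = mex{0,0,0} = 1
G(7) = mex{1,1,1,0} = 2
G(8) = mex{2,2,0,1} = 3
G(9) = mex{3,0,1,0,0} = 2
G(10) = mex{2,1,2,1,1} = 0
G(11) = mex{0,2,0,2,0} = 1
G(12) = mex{1,3,1,0,1} = 2
G(13) = mex{2,2,2,1,2} = 0
G(14) = mex{0,0,3,2,0} = 1
G(15) = mex{1,1,2,3,1} = 0
G(16) = mex{0,2,0,2,2} = 1
G(17) = mex{1,0,1,0,3} = 2
G(18) = mex{2,1,2,1,2} = 0
G(19) = mex{0,0,0,2,0} = 1
G(20) = mex{1,1,1,0,1} = 2
G_B(20) = 2.
Combined Grundy value = 2 ⊕ 2 = 0.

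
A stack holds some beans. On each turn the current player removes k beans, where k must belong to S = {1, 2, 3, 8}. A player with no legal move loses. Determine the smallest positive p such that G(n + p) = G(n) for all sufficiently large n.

9

n :  0  1  2  3  4  5  6  7  8  9 10 11 12 13 14 15 16 17 18 19
G :  0  1  2  3  0  1  2  3  4  0  1  2  3  0  1  2  3  4  0  1
G(n+9) = G(n) holds for n = 0,…,7 (a full window of length max(S) = 8), so the sequence is purely periodic with period 9.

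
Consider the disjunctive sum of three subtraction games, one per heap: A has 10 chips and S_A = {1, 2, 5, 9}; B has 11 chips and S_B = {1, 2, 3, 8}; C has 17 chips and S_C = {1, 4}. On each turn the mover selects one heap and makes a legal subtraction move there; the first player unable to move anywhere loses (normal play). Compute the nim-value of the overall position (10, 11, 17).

2

Heap A, S = {1, 2, 5, 9}:
G(0) = 0
G(1) = mex{0} = 1
G(2) = mex{1,0} = 2
G(3) = mex{2,1} = 0
G(4) = mex{0,2} = 1
G(5) = mex{1,0,0} = 2
G(6) = mex{2,1,1} = 0
G(7) = mex{0,2,2} = 1
G(8) = mex{1,0,0} = 2
G(9) = mex{2,1,1,0} = 3
G(10) = mex{3,2,2,1} = 0
G_A(10) = 0.
Heap B, S = {1, 2, 3, 8}:
n :  0  1  2  3  4  5  6  7  8  9 10 11
G :  0  1  2  3  0  1  2  3  4  0  1  2
G_B(11) = 2.
Heap C, S = {1, 4}:
G(0) = 0
G(1) = mex{0} = 1
G(2) = mex{1} = 0
G(3) = mex{0} = 1
G(4) = mex{1,0} = 2
G(5) = mex{2,1} = 0
G(6) = mex{0,0} = 1
G(7) = mex{1,1} = 0
G(8) = mex{0,2} = 1
G(9) = mex{1,0} = 2
G(10) = mex{2,1} = 0
G(11) = mex{0,0} = 1
G(12) = mex{1,1} = 0
G(13) = mex{0,2} = 1
G(14) = mex{1,0} = 2
G(15) = mex{2,1} = 0
G(16) = mex{0,0} = 1
G(17) = mex{1,1} = 0
G_C(17) = 0.
Combined Grundy value = 0 ⊕ 2 ⊕ 0 = 2.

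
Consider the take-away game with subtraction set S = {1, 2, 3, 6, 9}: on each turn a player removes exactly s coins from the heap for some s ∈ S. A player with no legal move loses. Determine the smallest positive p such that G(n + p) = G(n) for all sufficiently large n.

n :  0  1  2  3  4  5  6  7  8  9 10 11 12 13 14
G :  0  1  2  3  0  1  2  3  0  1  2  3  0  1  2
G(n+4) = G(n) holds for n = 0,…,8 (a full window of length max(S) = 9), so the sequence is purely periodic with period 4.

4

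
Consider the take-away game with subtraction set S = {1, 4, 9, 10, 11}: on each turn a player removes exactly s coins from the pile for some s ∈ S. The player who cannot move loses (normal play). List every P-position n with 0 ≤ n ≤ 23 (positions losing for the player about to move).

n :  0  1  2  3  4  5  6  7  8  9 10 11 12 13 14 15 16 17 18 19 20 21 22 23
G :  0  1  0  1  2  0  1  0  1  2  3  2  3  4  5  3  2  3  4  0  1  0  1  2
P-positions are exactly the n with G(n) = 0.

0, 2, 5, 7, 19, 21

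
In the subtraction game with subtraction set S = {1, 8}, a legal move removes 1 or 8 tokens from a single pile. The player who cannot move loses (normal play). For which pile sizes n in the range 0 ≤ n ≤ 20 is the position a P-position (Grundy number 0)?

n :  0  1  2  3  4  5  6  7  8  9 10 11 12 13 14 15 16 17 18 19 20
G :  0  1  0  1  0  1  0  1  2  0  1  0  1  0  1  0  1  2  0  1  0
P-positions are exactly the n with G(n) = 0.

0, 2, 4, 6, 9, 11, 13, 15, 18, 20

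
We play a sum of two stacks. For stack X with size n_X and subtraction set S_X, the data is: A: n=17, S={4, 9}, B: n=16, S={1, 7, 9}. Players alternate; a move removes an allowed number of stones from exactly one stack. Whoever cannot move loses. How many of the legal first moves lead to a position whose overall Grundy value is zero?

5

Stack A, S = {4, 9}:
G(0) = 0
G(1) = mex{} = 0
G(2) = mex{} = 0
G(3) = mex{} = 0
G(4) = mex{0} = 1
G(5) = mex{0} = 1
G(6) = mex{0} = 1
G(7) = mex{0} = 1
G(8) = mex{1} = 0
G(9) = mex{1,0} = 2
G(10) = mex{1,0} = 2
G(11) = mex{1,0} = 2
G(12) = mex{0,0} = 1
G(13) = mex{2,1} = 0
G(14) = mex{2,1} = 0
G(15) = mex{2,1} = 0
G(16) = mex{1,1} = 0
G(17) = mex{0,0} = 1
G_A(17) = 1.
Stack B, S = {1, 7, 9}:
G(0) = 0
G(1) = mex{0} = 1
G(2) = mex{1} = 0
G(3) = mex{0} = 1
G(4) = mex{1} = 0
G(5) = mex{0} = 1
G(6) = mex{1} = 0
G(7) = mex{0,0} = 1
G(8) = mex{1,1} = 0
G(9) = mex{0,0,0} = 1
G(10) = mex{1,1,1} = 0
G(11) = mex{0,0,0} = 1
G(12) = mex{1,1,1} = 0
G(13) = mex{0,0,0} = 1
G(14) = mex{1,1,1} = 0
G(15) = mex{0,0,0} = 1
G(16) = mex{1,1,1} = 0
G_B(16) = 0.
Combined Grundy value = 1 ⊕ 0 = 1.
A winning move leaves total XOR = 0, i.e. changes one component's Grundy value g to g ⊕ X where X is the current total.
Stack A: need g' = 1⊕1 = 0. Options: 17−4→G=0, 17−9→G=0. Hits: 2.
Stack B: need g' = 0⊕1 = 1. Options: 16−1→G=1, 16−7→G=1, 16−9→G=1. Hits: 3.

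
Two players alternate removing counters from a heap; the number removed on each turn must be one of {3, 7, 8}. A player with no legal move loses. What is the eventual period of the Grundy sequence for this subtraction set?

5

n :  0  1  2  3  4  5  6  7  8  9 10 11 12 13 14 15 16 17 18 19 20 21 22 23 24 25
G :  0  0  0  1  1  1  0  2  2  1  3  0  0  2  1  1  0  0  2  1  1  0  0  2  1  1
From n = 11 onward G(n+5) = G(n); since this holds over max(S) = 8 consecutive positions the period is 5 (pre-period 11).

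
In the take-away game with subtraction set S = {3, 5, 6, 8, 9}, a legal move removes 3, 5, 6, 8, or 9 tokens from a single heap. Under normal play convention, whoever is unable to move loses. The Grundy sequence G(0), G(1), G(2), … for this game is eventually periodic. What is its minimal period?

G(0) = 0
G(1) = mex{} = 0
G(2) = mex{} = 0
G(3) = mex{0} = 1
G(4) = mex{0} = 1
G(5) = mex{0,0} = 1
G(6) = mex{1,0,0} = 2
G(7) = mex{1,0,0} = 2
G(8) = mex{1,1,0,0} = 2
G(9) = mex{2,1,1,0,0} = 3
G(10) = mex{2,1,1,0,0} = 3
G(11) = mex{2,2,1,1,0} = 3
G(12) = mex{3,2,2,1,1} = 0
G(13) = mex{3,2,2,1,1} = 0
G(14) = mex{3,3,2,2,1} = 0
G(15) = mex{0,3,3,2,2} = 1
G(16) = mex{0,3,3,2,2} = 1
G(17) = mex{0,0,3,3,2} = 1
G(18) = mex{1,0,0,3,3} = 2
G(19) = mex{1,0,0,3,3} = 2
G(20) = mex{1,1,0,0,3} = 2
G(21) = mex{2,1,1,0,0} = 3
G(22) = mex{2,1,1,0,0} = 3
G(23) = mex{2,2,1,1,0} = 3
G(24) = mex{3,2,2,1,1} = 0
G(25) = mex{3,2,2,1,1} = 0
G(n+12) = G(n) holds for n = 0,…,8 (a full window of length max(S) = 9), so the sequence is purely periodic with period 12.

12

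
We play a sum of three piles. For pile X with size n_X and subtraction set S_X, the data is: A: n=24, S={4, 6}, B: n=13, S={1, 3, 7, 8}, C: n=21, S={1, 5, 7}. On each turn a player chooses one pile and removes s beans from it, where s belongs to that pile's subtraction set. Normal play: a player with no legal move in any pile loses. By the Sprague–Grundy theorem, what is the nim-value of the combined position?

3

Pile A, S = {4, 6}:
G(0) = 0
G(1) = mex{} = 0
G(2) = mex{} = 0
G(3) = mex{} = 0
G(4) = mex{0} = 1
G(5) = mex{0} = 1
G(6) = mex{0,0} = 1
G(7) = mex{0,0} = 1
G(8) = mex{1,0} = 2
G(9) = mex{1,0} = 2
G(10) = mex{1,1} = 0
G(11) = mex{1,1} = 0
G(12) = mex{2,1} = 0
G(13) = mex{2,1} = 0
G(14) = mex{0,2} = 1
G(15) = mex{0,2} = 1
G(16) = mex{0,0} = 1
G(17) = mex{0,0} = 1
G(18) = mex{1,0} = 2
G(19) = mex{1,0} = 2
G(20) = mex{1,1} = 0
G(21) = mex{1,1} = 0
G(22) = mex{2,1} = 0
G(23) = mex{2,1} = 0
G(24) = mex{0,2} = 1
G_A(24) = 1.
Pile B, S = {1, 3, 7, 8}:
G(0) = 0
G(1) = mex{0} = 1
G(2) = mex{1} = 0
G(3) = mex{0,0} = 1
G(4) = mex{1,1} = 0
G(5) = mex{0,0} = 1
G(6) = mex{1,1} = 0
G(7) = mex{0,0,0} = 1
G(8) = mex{1,1,1,0} = 2
G(9) = mex{2,0,0,1} = 3
G(10) = mex{3,1,1,0} = 2
G(11) = mex{2,2,0,1} = 3
G(12) = mex{3,3,1,0} = 2
G(13) = mex{2,2,0,1} = 3
G_B(13) = 3.
Pile C, S = {1, 5, 7}:
G(0) = 0
G(1) = mex{0} = 1
G(2) = mex{1} = 0
G(3) = mex{0} = 1
G(4) = mex{1} = 0
G(5) = mex{0,0} = 1
G(6) = mex{1,1} = 0
G(7) = mex{0,0,0} = 1
G(8) = mex{1,1,1} = 0
G(9) = mex{0,0,0} = 1
G(10) = mex{1,1,1} = 0
G(11) = mex{0,0,0} = 1
G(12) = mex{1,1,1} = 0
G(13) = mex{0,0,0} = 1
G(14) = mex{1,1,1} = 0
G(15) = mex{0,0,0} = 1
G(16) = mex{1,1,1} = 0
G(17) = mex{0,0,0} = 1
G(18) = mex{1,1,1} = 0
G(19) = mex{0,0,0} = 1
G(20) = mex{1,1,1} = 0
G(21) = mex{0,0,0} = 1
G_C(21) = 1.
Combined Grundy value = 1 ⊕ 3 ⊕ 1 = 3.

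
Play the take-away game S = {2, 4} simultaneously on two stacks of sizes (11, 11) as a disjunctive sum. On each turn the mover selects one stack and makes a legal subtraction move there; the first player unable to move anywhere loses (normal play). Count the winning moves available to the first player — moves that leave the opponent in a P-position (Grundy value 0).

0

All stacks use S = {2, 4}:
n :  0  1  2  3  4  5  6  7  8  9 10 11
G :  0  0  1  1  2  2  0  0  1  1  2  2
Stack A: G(11) = 2.
Stack B: G(11) = 2.
Combined Grundy value = 2 ⊕ 2 = 0.
A winning move leaves total XOR = 0, i.e. changes one component's Grundy value g to g ⊕ X where X is the current total.
Stack A: target g' = 2⊕0 = 2, but every legal move changes the Grundy value (mex property), so 0 moves.
Stack B: target g' = 2⊕0 = 2, but every legal move changes the Grundy value (mex property), so 0 moves.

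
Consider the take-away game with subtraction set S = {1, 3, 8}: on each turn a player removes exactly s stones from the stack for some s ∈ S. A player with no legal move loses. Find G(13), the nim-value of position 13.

n :  0  1  2  3  4  5  6  7  8  9 10 11 12 13
G :  0  1  0  1  0  1  0  1  2  3  2  0  1  0

0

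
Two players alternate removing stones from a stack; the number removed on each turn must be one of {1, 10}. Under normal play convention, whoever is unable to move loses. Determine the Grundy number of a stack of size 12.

1

n :  0  1  2  3  4  5  6  7  8  9 10 11 12
G :  0  1  0  1  0  1  0  1  0  1  2  0  1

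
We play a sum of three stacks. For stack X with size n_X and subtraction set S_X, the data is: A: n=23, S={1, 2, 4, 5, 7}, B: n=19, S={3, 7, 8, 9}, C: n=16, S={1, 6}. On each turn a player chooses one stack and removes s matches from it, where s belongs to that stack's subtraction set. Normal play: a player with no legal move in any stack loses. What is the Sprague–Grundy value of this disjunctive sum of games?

Stack A, S = {1, 2, 4, 5, 7}:
G(0) = 0
G(1) = mex{0} = 1
G(2) = mex{1,0} = 2
G(3) = mex{2,1} = 0
G(4) = mex{0,2,0} = 1
G(5) = mex{1,0,1,0} = 2
G(6) = mex{2,1,2,1} = 0
G(7) = mex{0,2,0,2,0} = 1
G(8) = mex{1,0,1,0,1} = 2
G(9) = mex{2,1,2,1,2} = 0
G(10) = mex{0,2,0,2,0} = 1
G(11) = mex{1,0,1,0,1} = 2
G(12) = mex{2,1,2,1,2} = 0
G(13) = mex{0,2,0,2,0} = 1
G(14) = mex{1,0,1,0,1} = 2
G(15) = mex{2,1,2,1,2} = 0
G(16) = mex{0,2,0,2,0} = 1
G(17) = mex{1,0,1,0,1} = 2
G(18) = mex{2,1,2,1,2} = 0
G(19) = mex{0,2,0,2,0} = 1
G(20) = mex{1,0,1,0,1} = 2
G(21) = mex{2,1,2,1,2} = 0
G(22) = mex{0,2,0,2,0} = 1
G(23) = mex{1,0,1,0,1} = 2
G_A(23) = 2.
Stack B, S = {3, 7, 8, 9}:
G(0) = 0
G(1) = mex{} = 0
G(2) = mex{} = 0
G(3) = mex{0} = 1
G(4) = mex{0} = 1
G(5) = mex{0} = 1
G(6) = mex{1} = 0
G(7) = mex{1,0} = 2
G(8) = mex{1,0,0} = 2
G(9) = mex{0,0,0,0} = 1
G(10) = mex{2,1,0,0} = 3
G(11) = mex{2,1,1,0} = 3
G(12) = mex{1,1,1,1} = 0
G(13) = mex{3,0,1,1} = 2
G(14) = mex{3,2,0,1} = 4
G(15) = mex{0,2,2,0} = 1
G(16) = mex{2,1,2,2} = 0
G(17) = mex{4,3,1,2} = 0
G(18) = mex{1,3,3,1} = 0
G(19) = mex{0,0,3,3} = 1
G_B(19) = 1.
Stack C, S = {1, 6}:
G(0) = 0
G(1) = mex{0} = 1
G(2) = mex{1} = 0
G(3) = mex{0} = 1
G(4) = mex{1} = 0
G(5) = mex{0} = 1
G(6) = mex{1,0} = 2
G(7) = mex{2,1} = 0
G(8) = mex{0,0} = 1
G(9) = mex{1,1} = 0
G(10) = mex{0,0} = 1
G(11) = mex{1,1} = 0
G(12) = mex{0,2} = 1
G(13) = mex{1,0} = 2
G(14) = mex{2,1} = 0
G(15) = mex{0,0} = 1
G(16) = mex{1,1} = 0
G_C(16) = 0.
Combined Grundy value = 2 ⊕ 1 ⊕ 0 = 3.

3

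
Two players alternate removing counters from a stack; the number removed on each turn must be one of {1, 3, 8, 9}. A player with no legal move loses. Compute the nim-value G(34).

0

n :  0  1  2  3  4  5  6  7  8  9 10 11 12 13 14 15 16 17 18 19 20 21 22 23 24 25 26 27 28 29 30 31 32 33 34
G :  0  1  0  1  0  1  0  1  2  3  2  3  2  3  2  3  0  1  0  1  0  1  0  1  2  3  2  3  2  3  2  3  0  1  0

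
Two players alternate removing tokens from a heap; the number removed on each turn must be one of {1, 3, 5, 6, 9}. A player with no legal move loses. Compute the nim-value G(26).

n :  0  1  2  3  4  5  6  7  8  9 10 11 12 13 14 15 16 17 18 19 20 21 22 23 24 25 26
G :  0  1  0  1  0  1  2  3  2  3  2  3  0  1  0  1  0  1  2  3  2  3  2  3  0  1  0

0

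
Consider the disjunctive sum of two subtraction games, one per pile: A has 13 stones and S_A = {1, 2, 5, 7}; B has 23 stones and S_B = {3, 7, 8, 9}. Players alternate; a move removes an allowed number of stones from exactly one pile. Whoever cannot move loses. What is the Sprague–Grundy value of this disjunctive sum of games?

Pile A, S = {1, 2, 5, 7}:
G(0) = 0
G(1) = mex{0} = 1
G(2) = mex{1,0} = 2
G(3) = mex{2,1} = 0
G(4) = mex{0,2} = 1
G(5) = mex{1,0,0} = 2
G(6) = mex{2,1,1} = 0
G(7) = mex{0,2,2,0} = 1
G(8) = mex{1,0,0,1} = 2
G(9) = mex{2,1,1,2} = 0
G(10) = mex{0,2,2,0} = 1
G(11) = mex{1,0,0,1} = 2
G(12) = mex{2,1,1,2} = 0
G(13) = mex{0,2,2,0} = 1
G_A(13) = 1.
Pile B, S = {3, 7, 8, 9}:
G(0) = 0
G(1) = mex{} = 0
G(2) = mex{} = 0
G(3) = mex{0} = 1
G(4) = mex{0} = 1
G(5) = mex{0} = 1
G(6) = mex{1} = 0
G(7) = mex{1,0} = 2
G(8) = mex{1,0,0} = 2
G(9) = mex{0,0,0,0} = 1
G(10) = mex{2,1,0,0} = 3
G(11) = mex{2,1,1,0} = 3
G(12) = mex{1,1,1,1} = 0
G(13) = mex{3,0,1,1} = 2
G(14) = mex{3,2,0,1} = 4
G(15) = mex{0,2,2,0} = 1
G(16) = mex{2,1,2,2} = 0
G(17) = mex{4,3,1,2} = 0
G(18) = mex{1,3,3,1} = 0
G(19) = mex{0,0,3,3} = 1
G(20) = mex{0,2,0,3} = 1
G(21) = mex{0,4,2,0} = 1
G(22) = mex{1,1,4,2} = 0
G(23) = mex{1,0,1,4} = 2
G_B(23) = 2.
Combined Grundy value = 1 ⊕ 2 = 3.

3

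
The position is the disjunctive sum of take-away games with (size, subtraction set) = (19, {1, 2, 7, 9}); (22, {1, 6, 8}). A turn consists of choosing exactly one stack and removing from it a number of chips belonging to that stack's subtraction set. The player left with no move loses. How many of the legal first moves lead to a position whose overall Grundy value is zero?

2

Stack A, S = {1, 2, 7, 9}:
G(0) = 0
G(1) = mex{0} = 1
G(2) = mex{1,0} = 2
G(3) = mex{2,1} = 0
G(4) = mex{0,2} = 1
G(5) = mex{1,0} = 2
G(6) = mex{2,1} = 0
G(7) = mex{0,2,0} = 1
G(8) = mex{1,0,1} = 2
G(9) = mex{2,1,2,0} = 3
G(10) = mex{3,2,0,1} = 4
G(11) = mex{4,3,1,2} = 0
G(12) = mex{0,4,2,0} = 1
G(13) = mex{1,0,0,1} = 2
G(14) = mex{2,1,1,2} = 0
G(15) = mex{0,2,2,0} = 1
G(16) = mex{1,0,3,1} = 2
G(17) = mex{2,1,4,2} = 0
G(18) = mex{0,2,0,3} = 1
G(19) = mex{1,0,1,4} = 2
G_A(19) = 2.
Stack B, S = {1, 6, 8}:
n :  0  1  2  3  4  5  6  7  8  9 10 11 12 13 14 15 16 17 18 19 20 21 22
G :  0  1  0  1  0  1  2  0  1  0  1  0  1  2  0  1  0  1  0  1  2  0  1
G_B(22) = 1.
Combined Grundy value = 2 ⊕ 1 = 3.
A winning move leaves total XOR = 0, i.e. changes one component's Grundy value g to g ⊕ X where X is the current total.
Stack A: need g' = 2⊕3 = 1. Options: 19−1→G=1, 19−2→G=0, 19−7→G=1, 19−9→G=4. Hits: 2.
Stack B: need g' = 1⊕3 = 2. Options: 22−1→G=0, 22−6→G=0, 22−8→G=0. Hits: 0.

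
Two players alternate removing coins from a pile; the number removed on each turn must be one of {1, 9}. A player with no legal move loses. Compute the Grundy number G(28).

n :  0  1  2  3  4  5  6  7  8  9 10 11 12 13 14 15 16 17 18 19 20 21 22 23 24 25 26 27 28
G :  0  1  0  1  0  1  0  1  0  1  0  1  0  1  0  1  0  1  0  1  0  1  0  1  0  1  0  1  0

0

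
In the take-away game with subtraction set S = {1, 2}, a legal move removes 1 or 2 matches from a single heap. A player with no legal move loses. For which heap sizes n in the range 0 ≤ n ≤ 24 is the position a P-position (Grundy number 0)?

0, 3, 6, 9, 12, 15, 18, 21, 24

G(0) = 0
G(1) = mex{0} = 1
G(2) = mex{1,0} = 2
G(3) = mex{2,1} = 0
G(4) = mex{0,2} = 1
G(5) = mex{1,0} = 2
G(6) = mex{2,1} = 0
G(7) = mex{0,2} = 1
G(8) = mex{1,0} = 2
G(9) = mex{2,1} = 0
G(10) = mex{0,2} = 1
G(11) = mex{1,0} = 2
G(12) = mex{2,1} = 0
G(13) = mex{0,2} = 1
G(14) = mex{1,0} = 2
G(15) = mex{2,1} = 0
G(16) = mex{0,2} = 1
G(17) = mex{1,0} = 2
G(18) = mex{2,1} = 0
G(19) = mex{0,2} = 1
G(20) = mex{1,0} = 2
G(21) = mex{2,1} = 0
G(22) = mex{0,2} = 1
G(23) = mex{1,0} = 2
G(24) = mex{2,1} = 0
P-positions are exactly the n with G(n) = 0.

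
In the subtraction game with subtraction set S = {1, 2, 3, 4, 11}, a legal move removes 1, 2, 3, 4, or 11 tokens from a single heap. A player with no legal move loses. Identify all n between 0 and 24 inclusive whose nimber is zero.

G(0) = 0
G(1) = mex{0} = 1
G(2) = mex{1,0} = 2
G(3) = mex{2,1,0} = 3
G(4) = mex{3,2,1,0} = 4
G(5) = mex{4,3,2,1} = 0
G(6) = mex{0,4,3,2} = 1
G(7) = mex{1,0,4,3} = 2
G(8) = mex{2,1,0,4} = 3
G(9) = mex{3,2,1,0} = 4
G(10) = mex{4,3,2,1} = 0
G(11) = mex{0,4,3,2,0} = 1
G(12) = mex{1,0,4,3,1} = 2
G(13) = mex{2,1,0,4,2} = 3
G(14) = mex{3,2,1,0,3} = 4
G(15) = mex{4,3,2,1,4} = 0
G(16) = mex{0,4,3,2,0} = 1
G(17) = mex{1,0,4,3,1} = 2
G(18) = mex{2,1,0,4,2} = 3
G(19) = mex{3,2,1,0,3} = 4
G(20) = mex{4,3,2,1,4} = 0
G(21) = mex{0,4,3,2,0} = 1
G(22) = mex{1,0,4,3,1} = 2
G(23) = mex{2,1,0,4,2} = 3
G(24) = mex{3,2,1,0,3} = 4
P-positions are exactly the n with G(n) = 0.

0, 5, 10, 15, 20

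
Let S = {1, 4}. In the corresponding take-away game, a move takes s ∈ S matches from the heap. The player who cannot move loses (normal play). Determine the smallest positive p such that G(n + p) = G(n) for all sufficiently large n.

n :  0  1  2  3  4  5  6  7  8  9 10 11 12 13 14
G :  0  1  0  1  2  0  1  0  1  2  0  1  0  1  2
G(n+5) = G(n) holds for n = 0,…,3 (a full window of length max(S) = 4), so the sequence is purely periodic with period 5.

5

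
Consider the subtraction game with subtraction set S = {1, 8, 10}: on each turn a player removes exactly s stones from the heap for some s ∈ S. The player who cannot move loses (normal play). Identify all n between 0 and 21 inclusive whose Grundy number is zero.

0, 2, 4, 6, 9, 11, 13, 15, 18, 20

n :  0  1  2  3  4  5  6  7  8  9 10 11 12 13 14 15 16 17 18 19 20 21
G :  0  1  0  1  0  1  0  1  2  0  1  0  1  0  1  0  1  2  0  1  0  1
P-positions are exactly the n with G(n) = 0.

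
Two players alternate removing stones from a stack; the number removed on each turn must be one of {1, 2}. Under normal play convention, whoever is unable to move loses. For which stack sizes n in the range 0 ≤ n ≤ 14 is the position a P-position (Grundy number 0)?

0, 3, 6, 9, 12

G(0) = 0
G(1) = mex{0} = 1
G(2) = mex{1,0} = 2
G(3) = mex{2,1} = 0
G(4) = mex{0,2} = 1
G(5) = mex{1,0} = 2
G(6) = mex{2,1} = 0
G(7) = mex{0,2} = 1
G(8) = mex{1,0} = 2
G(9) = mex{2,1} = 0
G(10) = mex{0,2} = 1
G(11) = mex{1,0} = 2
G(12) = mex{2,1} = 0
G(13) = mex{0,2} = 1
G(14) = mex{1,0} = 2
P-positions are exactly the n with G(n) = 0.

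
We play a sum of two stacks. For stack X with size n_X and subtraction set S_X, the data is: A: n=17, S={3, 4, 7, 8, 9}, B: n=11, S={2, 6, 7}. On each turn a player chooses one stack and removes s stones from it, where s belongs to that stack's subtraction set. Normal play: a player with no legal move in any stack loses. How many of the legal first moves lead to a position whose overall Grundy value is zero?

Stack A, S = {3, 4, 7, 8, 9}:
G(0) = 0
G(1) = mex{} = 0
G(2) = mex{} = 0
G(3) = mex{0} = 1
G(4) = mex{0,0} = 1
G(5) = mex{0,0} = 1
G(6) = mex{1,0} = 2
G(7) = mex{1,1,0} = 2
G(8) = mex{1,1,0,0} = 2
G(9) = mex{2,1,0,0,0} = 3
G(10) = mex{2,2,1,0,0} = 3
G(11) = mex{2,2,1,1,0} = 3
G(12) = mex{3,2,1,1,1} = 0
G(13) = mex{3,3,2,1,1} = 0
G(14) = mex{3,3,2,2,1} = 0
G(15) = mex{0,3,2,2,2} = 1
G(16) = mex{0,0,3,2,2} = 1
G(17) = mex{0,0,3,3,2} = 1
G_A(17) = 1.
Stack B, S = {2, 6, 7}:
n :  0  1  2  3  4  5  6  7  8  9 10 11
G :  0  0  1  1  0  0  1  1  2  0  3  1
G_B(11) = 1.
Combined Grundy value = 1 ⊕ 1 = 0.
A winning move leaves total XOR = 0, i.e. changes one component's Grundy value g to g ⊕ X where X is the current total.
Stack A: target g' = 1⊕0 = 1, but every legal move changes the Grundy value (mex property), so 0 moves.
Stack B: target g' = 1⊕0 = 1, but every legal move changes the Grundy value (mex property), so 0 moves.

0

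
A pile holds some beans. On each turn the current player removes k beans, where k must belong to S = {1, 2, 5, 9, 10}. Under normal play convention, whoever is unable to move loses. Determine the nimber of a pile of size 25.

n :  0  1  2  3  4  5  6  7  8  9 10 11 12 13 14 15 16 17 18 19 20 21 22 23 24 25
G :  0  1  2  0  1  2  0  1  2  3  4  5  3  4  0  1  2  0  1  2  0  1  2  3  4  5

5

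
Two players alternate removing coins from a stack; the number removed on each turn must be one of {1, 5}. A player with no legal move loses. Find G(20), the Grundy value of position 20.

0

G(0) = 0
G(1) = mex{0} = 1
G(2) = mex{1} = 0
G(3) = mex{0} = 1
G(4) = mex{1} = 0
G(5) = mex{0,0} = 1
G(6) = mex{1,1} = 0
G(7) = mex{0,0} = 1
G(8) = mex{1,1} = 0
G(9) = mex{0,0} = 1
G(10) = mex{1,1} = 0
G(11) = mex{0,0} = 1
G(12) = mex{1,1} = 0
G(13) = mex{0,0} = 1
G(14) = mex{1,1} = 0
G(15) = mex{0,0} = 1
G(16) = mex{1,1} = 0
G(17) = mex{0,0} = 1
G(18) = mex{1,1} = 0
G(19) = mex{0,0} = 1
G(20) = mex{1,1} = 0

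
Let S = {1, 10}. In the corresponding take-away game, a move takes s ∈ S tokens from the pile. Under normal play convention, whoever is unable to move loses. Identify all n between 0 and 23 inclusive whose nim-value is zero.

0, 2, 4, 6, 8, 11, 13, 15, 17, 19, 22

G(0) = 0
G(1) = mex{0} = 1
G(2) = mex{1} = 0
G(3) = mex{0} = 1
G(4) = mex{1} = 0
G(5) = mex{0} = 1
G(6) = mex{1} = 0
G(7) = mex{0} = 1
G(8) = mex{1} = 0
G(9) = mex{0} = 1
G(10) = mex{1,0} = 2
G(11) = mex{2,1} = 0
G(12) = mex{0,0} = 1
G(13) = mex{1,1} = 0
G(14) = mex{0,0} = 1
G(15) = mex{1,1} = 0
G(16) = mex{0,0} = 1
G(17) = mex{1,1} = 0
G(18) = mex{0,0} = 1
G(19) = mex{1,1} = 0
G(20) = mex{0,2} = 1
G(21) = mex{1,0} = 2
G(22) = mex{2,1} = 0
G(23) = mex{0,0} = 1
P-positions are exactly the n with G(n) = 0.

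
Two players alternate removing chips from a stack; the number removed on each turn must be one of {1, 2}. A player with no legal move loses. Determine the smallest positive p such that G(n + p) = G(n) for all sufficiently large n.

3

G(0) = 0
G(1) = mex{0} = 1
G(2) = mex{1,0} = 2
G(3) = mex{2,1} = 0
G(4) = mex{0,2} = 1
G(5) = mex{1,0} = 2
G(6) = mex{2,1} = 0
G(7) = mex{0,2} = 1
G(8) = mex{1,0} = 2
G(9) = mex{2,1} = 0
G(10) = mex{0,2} = 1
G(11) = mex{1,0} = 2
G(12) = mex{2,1} = 0
G(13) = mex{0,2} = 1
G(14) = mex{1,0} = 2
G(n+3) = G(n) holds for n = 0,…,1 (a full window of length max(S) = 2), so the sequence is purely periodic with period 3.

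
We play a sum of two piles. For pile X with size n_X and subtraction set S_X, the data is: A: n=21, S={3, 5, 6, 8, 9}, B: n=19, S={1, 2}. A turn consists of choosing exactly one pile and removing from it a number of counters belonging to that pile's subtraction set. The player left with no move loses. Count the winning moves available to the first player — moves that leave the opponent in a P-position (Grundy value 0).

2

Pile A, S = {3, 5, 6, 8, 9}:
G(0) = 0
G(1) = mex{} = 0
G(2) = mex{} = 0
G(3) = mex{0} = 1
G(4) = mex{0} = 1
G(5) = mex{0,0} = 1
G(6) = mex{1,0,0} = 2
G(7) = mex{1,0,0} = 2
G(8) = mex{1,1,0,0} = 2
G(9) = mex{2,1,1,0,0} = 3
G(10) = mex{2,1,1,0,0} = 3
G(11) = mex{2,2,1,1,0} = 3
G(12) = mex{3,2,2,1,1} = 0
G(13) = mex{3,2,2,1,1} = 0
G(14) = mex{3,3,2,2,1} = 0
G(15) = mex{0,3,3,2,2} = 1
G(16) = mex{0,3,3,2,2} = 1
G(17) = mex{0,0,3,3,2} = 1
G(18) = mex{1,0,0,3,3} = 2
G(19) = mex{1,0,0,3,3} = 2
G(20) = mex{1,1,0,0,3} = 2
G(21) = mex{2,1,1,0,0} = 3
G_A(21) = 3.
Pile B, S = {1, 2}:
G(0) = 0
G(1) = mex{0} = 1
G(2) = mex{1,0} = 2
G(3) = mex{2,1} = 0
G(4) = mex{0,2} = 1
G(5) = mex{1,0} = 2
G(6) = mex{2,1} = 0
G(7) = mex{0,2} = 1
G(8) = mex{1,0} = 2
G(9) = mex{2,1} = 0
G(10) = mex{0,2} = 1
G(11) = mex{1,0} = 2
G(12) = mex{2,1} = 0
G(13) = mex{0,2} = 1
G(14) = mex{1,0} = 2
G(15) = mex{2,1} = 0
G(16) = mex{0,2} = 1
G(17) = mex{1,0} = 2
G(18) = mex{2,1} = 0
G(19) = mex{0,2} = 1
G_B(19) = 1.
Combined Grundy value = 3 ⊕ 1 = 2.
A winning move leaves total XOR = 0, i.e. changes one component's Grundy value g to g ⊕ X where X is the current total.
Pile A: need g' = 3⊕2 = 1. Options: 21−3→G=2, 21−5→G=1, 21−6→G=1, 21−8→G=0, 21−9→G=0. Hits: 2.
Pile B: need g' = 1⊕2 = 3. Options: 19−1→G=0, 19−2→G=2. Hits: 0.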